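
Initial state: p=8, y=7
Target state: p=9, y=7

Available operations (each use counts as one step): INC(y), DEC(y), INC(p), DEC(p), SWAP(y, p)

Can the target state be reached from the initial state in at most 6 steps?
Yes

Path (1 step): INC(p)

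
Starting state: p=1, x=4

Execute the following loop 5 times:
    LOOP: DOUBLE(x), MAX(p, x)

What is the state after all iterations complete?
p=128, x=128

Iteration trace:
Start: p=1, x=4
After iteration 1: p=8, x=8
After iteration 2: p=16, x=16
After iteration 3: p=32, x=32
After iteration 4: p=64, x=64
After iteration 5: p=128, x=128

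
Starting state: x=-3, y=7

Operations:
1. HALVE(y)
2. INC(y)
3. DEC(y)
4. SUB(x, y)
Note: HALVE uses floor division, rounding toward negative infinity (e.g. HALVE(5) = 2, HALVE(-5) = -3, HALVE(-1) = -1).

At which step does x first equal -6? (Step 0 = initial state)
Step 4

Tracing x:
Initial: x = -3
After step 1: x = -3
After step 2: x = -3
After step 3: x = -3
After step 4: x = -6 ← first occurrence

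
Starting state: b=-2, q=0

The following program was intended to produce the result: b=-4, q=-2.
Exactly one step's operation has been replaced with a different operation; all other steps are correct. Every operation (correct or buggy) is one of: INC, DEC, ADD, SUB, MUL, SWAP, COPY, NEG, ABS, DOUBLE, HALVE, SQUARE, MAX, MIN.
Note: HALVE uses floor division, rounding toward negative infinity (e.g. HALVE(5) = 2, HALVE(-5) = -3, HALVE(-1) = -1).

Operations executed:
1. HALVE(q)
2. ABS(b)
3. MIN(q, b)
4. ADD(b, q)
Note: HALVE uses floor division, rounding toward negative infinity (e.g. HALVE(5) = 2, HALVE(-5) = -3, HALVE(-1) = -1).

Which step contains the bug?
Step 2

Trace with buggy code:
Initial: b=-2, q=0
After step 1: b=-2, q=0
After step 2: b=2, q=0
After step 3: b=2, q=0
After step 4: b=2, q=0
Actual final b=2, q=0 ≠ expected b=-4, q=-2.
Step 2 is the only position where a single-operation replacement can produce the expected result.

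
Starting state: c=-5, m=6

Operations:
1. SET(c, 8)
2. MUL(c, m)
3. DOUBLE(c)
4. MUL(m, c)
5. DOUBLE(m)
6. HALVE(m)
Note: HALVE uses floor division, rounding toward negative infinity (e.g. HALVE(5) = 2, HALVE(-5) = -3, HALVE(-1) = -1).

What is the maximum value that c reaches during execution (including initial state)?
96

Values of c at each step:
Initial: c = -5
After step 1: c = 8
After step 2: c = 48
After step 3: c = 96 ← maximum
After step 4: c = 96
After step 5: c = 96
After step 6: c = 96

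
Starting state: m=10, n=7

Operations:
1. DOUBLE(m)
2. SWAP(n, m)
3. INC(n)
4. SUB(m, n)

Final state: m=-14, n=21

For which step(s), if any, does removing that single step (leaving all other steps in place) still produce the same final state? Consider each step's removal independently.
None - removing any single step changes the final result

Testing removal of each single step:
Without step 1: final = m=-4, n=11 (different)
Without step 2: final = m=12, n=8 (different)
Without step 3: final = m=-13, n=20 (different)
Without step 4: final = m=7, n=21 (different)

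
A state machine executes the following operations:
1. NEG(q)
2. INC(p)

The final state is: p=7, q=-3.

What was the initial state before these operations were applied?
p=6, q=3

Working backwards:
Final state: p=7, q=-3
Before step 2 (INC(p)): p=6, q=-3
Before step 1 (NEG(q)): p=6, q=3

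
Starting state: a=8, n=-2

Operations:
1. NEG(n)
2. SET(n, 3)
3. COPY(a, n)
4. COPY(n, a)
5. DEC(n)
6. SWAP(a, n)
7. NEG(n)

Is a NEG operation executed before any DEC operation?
Yes

First NEG: step 1
First DEC: step 5
Since 1 < 5, NEG comes first.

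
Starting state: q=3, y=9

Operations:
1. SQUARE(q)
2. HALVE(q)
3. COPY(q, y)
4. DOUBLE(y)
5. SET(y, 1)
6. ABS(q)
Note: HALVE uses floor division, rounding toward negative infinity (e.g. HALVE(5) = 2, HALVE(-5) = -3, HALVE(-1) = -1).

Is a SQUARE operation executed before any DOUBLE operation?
Yes

First SQUARE: step 1
First DOUBLE: step 4
Since 1 < 4, SQUARE comes first.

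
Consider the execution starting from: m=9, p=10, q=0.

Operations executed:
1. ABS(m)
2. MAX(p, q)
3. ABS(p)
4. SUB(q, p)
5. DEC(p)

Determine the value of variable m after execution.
m = 9

Tracing execution:
Step 1: ABS(m) → m = 9
Step 2: MAX(p, q) → m = 9
Step 3: ABS(p) → m = 9
Step 4: SUB(q, p) → m = 9
Step 5: DEC(p) → m = 9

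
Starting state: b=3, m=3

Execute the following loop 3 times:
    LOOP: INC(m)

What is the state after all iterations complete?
b=3, m=6

Iteration trace:
Start: b=3, m=3
After iteration 1: b=3, m=4
After iteration 2: b=3, m=5
After iteration 3: b=3, m=6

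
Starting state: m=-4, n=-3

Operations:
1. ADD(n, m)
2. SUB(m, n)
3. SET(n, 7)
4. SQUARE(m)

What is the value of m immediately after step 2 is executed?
m = 3

Tracing m through execution:
Initial: m = -4
After step 1 (ADD(n, m)): m = -4
After step 2 (SUB(m, n)): m = 3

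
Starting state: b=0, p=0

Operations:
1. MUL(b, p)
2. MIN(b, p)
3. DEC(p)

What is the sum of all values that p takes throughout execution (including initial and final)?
-1

Values of p at each step:
Initial: p = 0
After step 1: p = 0
After step 2: p = 0
After step 3: p = -1
Sum = 0 + 0 + 0 + -1 = -1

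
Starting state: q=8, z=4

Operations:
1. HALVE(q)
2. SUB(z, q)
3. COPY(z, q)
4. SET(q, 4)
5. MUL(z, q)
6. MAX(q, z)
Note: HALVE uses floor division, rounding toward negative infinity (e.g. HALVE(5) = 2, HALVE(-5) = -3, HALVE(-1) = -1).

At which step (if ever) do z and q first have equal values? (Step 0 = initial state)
Step 1

z and q first become equal after step 1.

Comparing values at each step:
Initial: z=4, q=8
After step 1: z=4, q=4 ← equal!
After step 2: z=0, q=4
After step 3: z=4, q=4 ← equal!
After step 4: z=4, q=4 ← equal!
After step 5: z=16, q=4
After step 6: z=16, q=16 ← equal!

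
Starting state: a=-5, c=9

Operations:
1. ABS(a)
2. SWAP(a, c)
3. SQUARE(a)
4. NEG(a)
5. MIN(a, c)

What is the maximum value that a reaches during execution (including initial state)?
81

Values of a at each step:
Initial: a = -5
After step 1: a = 5
After step 2: a = 9
After step 3: a = 81 ← maximum
After step 4: a = -81
After step 5: a = -81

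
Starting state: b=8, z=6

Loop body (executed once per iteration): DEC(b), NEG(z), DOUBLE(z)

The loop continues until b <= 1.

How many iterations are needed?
7

Tracing iterations:
Initial: b=8, z=6
After iteration 1: b=7, z=-12
After iteration 2: b=6, z=24
After iteration 3: b=5, z=-48
After iteration 4: b=4, z=96
After iteration 5: b=3, z=-192
After iteration 6: b=2, z=384
After iteration 7: b=1, z=-768
b <= 1 now holds, so the loop exits after 7 iterations.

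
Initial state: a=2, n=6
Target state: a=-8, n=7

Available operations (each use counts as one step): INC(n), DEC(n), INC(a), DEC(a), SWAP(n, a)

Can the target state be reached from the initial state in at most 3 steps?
No

The target state cannot be reached within 3 steps.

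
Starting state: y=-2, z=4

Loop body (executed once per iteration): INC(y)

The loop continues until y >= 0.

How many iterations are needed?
2

Tracing iterations:
Initial: y=-2, z=4
After iteration 1: y=-1, z=4
After iteration 2: y=0, z=4
y >= 0 now holds, so the loop exits after 2 iterations.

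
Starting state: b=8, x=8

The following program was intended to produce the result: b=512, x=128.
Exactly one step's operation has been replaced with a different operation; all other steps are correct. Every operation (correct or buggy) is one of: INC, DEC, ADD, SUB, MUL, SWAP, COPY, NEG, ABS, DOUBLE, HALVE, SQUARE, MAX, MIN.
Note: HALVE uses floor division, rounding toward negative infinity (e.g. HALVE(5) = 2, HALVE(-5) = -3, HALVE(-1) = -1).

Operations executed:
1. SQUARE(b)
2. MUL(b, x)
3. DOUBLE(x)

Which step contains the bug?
Step 1

Trace with buggy code:
Initial: b=8, x=8
After step 1: b=64, x=8
After step 2: b=512, x=8
After step 3: b=512, x=16
Actual final b=512, x=16 ≠ expected b=512, x=128.
Step 1 is the only position where a single-operation replacement can produce the expected result.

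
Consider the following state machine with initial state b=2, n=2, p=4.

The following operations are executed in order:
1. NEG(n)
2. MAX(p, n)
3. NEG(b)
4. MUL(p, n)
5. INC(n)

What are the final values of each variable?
{b: -2, n: -1, p: -8}

Step-by-step execution:
Initial: b=2, n=2, p=4
After step 1 (NEG(n)): b=2, n=-2, p=4
After step 2 (MAX(p, n)): b=2, n=-2, p=4
After step 3 (NEG(b)): b=-2, n=-2, p=4
After step 4 (MUL(p, n)): b=-2, n=-2, p=-8
After step 5 (INC(n)): b=-2, n=-1, p=-8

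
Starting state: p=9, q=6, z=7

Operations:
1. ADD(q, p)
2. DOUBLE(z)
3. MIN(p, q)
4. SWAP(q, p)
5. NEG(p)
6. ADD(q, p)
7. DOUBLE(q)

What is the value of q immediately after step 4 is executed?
q = 9

Tracing q through execution:
Initial: q = 6
After step 1 (ADD(q, p)): q = 15
After step 2 (DOUBLE(z)): q = 15
After step 3 (MIN(p, q)): q = 15
After step 4 (SWAP(q, p)): q = 9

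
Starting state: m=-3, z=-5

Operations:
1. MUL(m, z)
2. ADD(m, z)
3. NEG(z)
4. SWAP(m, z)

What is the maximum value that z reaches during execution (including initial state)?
10

Values of z at each step:
Initial: z = -5
After step 1: z = -5
After step 2: z = -5
After step 3: z = 5
After step 4: z = 10 ← maximum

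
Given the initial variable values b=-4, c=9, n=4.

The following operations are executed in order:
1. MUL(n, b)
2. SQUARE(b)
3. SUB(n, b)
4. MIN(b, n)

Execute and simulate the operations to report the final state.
{b: -32, c: 9, n: -32}

Step-by-step execution:
Initial: b=-4, c=9, n=4
After step 1 (MUL(n, b)): b=-4, c=9, n=-16
After step 2 (SQUARE(b)): b=16, c=9, n=-16
After step 3 (SUB(n, b)): b=16, c=9, n=-32
After step 4 (MIN(b, n)): b=-32, c=9, n=-32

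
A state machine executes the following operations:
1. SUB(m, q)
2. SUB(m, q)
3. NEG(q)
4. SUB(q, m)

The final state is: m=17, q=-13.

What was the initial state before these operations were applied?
m=9, q=-4

Working backwards:
Final state: m=17, q=-13
Before step 4 (SUB(q, m)): m=17, q=4
Before step 3 (NEG(q)): m=17, q=-4
Before step 2 (SUB(m, q)): m=13, q=-4
Before step 1 (SUB(m, q)): m=9, q=-4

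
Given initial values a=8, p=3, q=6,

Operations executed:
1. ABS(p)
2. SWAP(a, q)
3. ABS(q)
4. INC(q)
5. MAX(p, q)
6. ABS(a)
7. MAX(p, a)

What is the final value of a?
a = 6

Tracing execution:
Step 1: ABS(p) → a = 8
Step 2: SWAP(a, q) → a = 6
Step 3: ABS(q) → a = 6
Step 4: INC(q) → a = 6
Step 5: MAX(p, q) → a = 6
Step 6: ABS(a) → a = 6
Step 7: MAX(p, a) → a = 6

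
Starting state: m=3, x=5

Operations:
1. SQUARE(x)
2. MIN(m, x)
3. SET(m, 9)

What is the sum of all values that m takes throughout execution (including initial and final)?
18

Values of m at each step:
Initial: m = 3
After step 1: m = 3
After step 2: m = 3
After step 3: m = 9
Sum = 3 + 3 + 3 + 9 = 18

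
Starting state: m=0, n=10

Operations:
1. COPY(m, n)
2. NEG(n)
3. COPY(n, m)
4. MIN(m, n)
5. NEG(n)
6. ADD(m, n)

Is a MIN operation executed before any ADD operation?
Yes

First MIN: step 4
First ADD: step 6
Since 4 < 6, MIN comes first.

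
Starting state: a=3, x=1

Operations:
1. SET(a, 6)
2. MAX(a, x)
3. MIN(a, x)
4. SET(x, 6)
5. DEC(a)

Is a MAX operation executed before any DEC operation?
Yes

First MAX: step 2
First DEC: step 5
Since 2 < 5, MAX comes first.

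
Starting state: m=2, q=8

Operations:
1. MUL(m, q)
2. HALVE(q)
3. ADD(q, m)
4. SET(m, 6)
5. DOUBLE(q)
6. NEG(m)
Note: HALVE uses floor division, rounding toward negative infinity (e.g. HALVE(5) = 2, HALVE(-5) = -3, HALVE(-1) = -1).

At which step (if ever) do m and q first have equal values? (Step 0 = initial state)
Never

m and q never become equal during execution.

Comparing values at each step:
Initial: m=2, q=8
After step 1: m=16, q=8
After step 2: m=16, q=4
After step 3: m=16, q=20
After step 4: m=6, q=20
After step 5: m=6, q=40
After step 6: m=-6, q=40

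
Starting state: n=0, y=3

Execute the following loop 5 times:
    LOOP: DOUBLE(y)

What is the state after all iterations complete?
n=0, y=96

Iteration trace:
Start: n=0, y=3
After iteration 1: n=0, y=6
After iteration 2: n=0, y=12
After iteration 3: n=0, y=24
After iteration 4: n=0, y=48
After iteration 5: n=0, y=96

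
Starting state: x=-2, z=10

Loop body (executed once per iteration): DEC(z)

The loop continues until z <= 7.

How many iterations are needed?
3

Tracing iterations:
Initial: x=-2, z=10
After iteration 1: x=-2, z=9
After iteration 2: x=-2, z=8
After iteration 3: x=-2, z=7
z <= 7 now holds, so the loop exits after 3 iterations.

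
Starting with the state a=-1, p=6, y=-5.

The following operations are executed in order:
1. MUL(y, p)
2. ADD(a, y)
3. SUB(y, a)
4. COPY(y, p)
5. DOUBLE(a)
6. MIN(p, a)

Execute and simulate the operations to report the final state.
{a: -62, p: -62, y: 6}

Step-by-step execution:
Initial: a=-1, p=6, y=-5
After step 1 (MUL(y, p)): a=-1, p=6, y=-30
After step 2 (ADD(a, y)): a=-31, p=6, y=-30
After step 3 (SUB(y, a)): a=-31, p=6, y=1
After step 4 (COPY(y, p)): a=-31, p=6, y=6
After step 5 (DOUBLE(a)): a=-62, p=6, y=6
After step 6 (MIN(p, a)): a=-62, p=-62, y=6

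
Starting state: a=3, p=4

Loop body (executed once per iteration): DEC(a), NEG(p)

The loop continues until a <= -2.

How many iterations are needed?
5

Tracing iterations:
Initial: a=3, p=4
After iteration 1: a=2, p=-4
After iteration 2: a=1, p=4
After iteration 3: a=0, p=-4
After iteration 4: a=-1, p=4
After iteration 5: a=-2, p=-4
a <= -2 now holds, so the loop exits after 5 iterations.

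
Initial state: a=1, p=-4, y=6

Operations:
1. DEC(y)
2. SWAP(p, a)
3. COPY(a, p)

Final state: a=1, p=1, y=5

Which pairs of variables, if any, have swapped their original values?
None

Comparing initial and final values:
p: -4 → 1
y: 6 → 5
a: 1 → 1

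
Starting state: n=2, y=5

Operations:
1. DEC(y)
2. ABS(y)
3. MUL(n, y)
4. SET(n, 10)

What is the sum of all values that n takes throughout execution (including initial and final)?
24

Values of n at each step:
Initial: n = 2
After step 1: n = 2
After step 2: n = 2
After step 3: n = 8
After step 4: n = 10
Sum = 2 + 2 + 2 + 8 + 10 = 24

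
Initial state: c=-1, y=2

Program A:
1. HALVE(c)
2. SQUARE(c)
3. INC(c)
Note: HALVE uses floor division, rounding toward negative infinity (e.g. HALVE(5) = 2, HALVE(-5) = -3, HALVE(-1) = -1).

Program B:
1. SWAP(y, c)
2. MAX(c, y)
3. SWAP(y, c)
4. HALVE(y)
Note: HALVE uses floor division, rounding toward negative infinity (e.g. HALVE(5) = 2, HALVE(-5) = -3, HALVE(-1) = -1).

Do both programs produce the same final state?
No

Program A final state: c=2, y=2
Program B final state: c=-1, y=1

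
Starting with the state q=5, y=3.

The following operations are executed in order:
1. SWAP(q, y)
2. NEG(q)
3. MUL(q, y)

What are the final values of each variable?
{q: -15, y: 5}

Step-by-step execution:
Initial: q=5, y=3
After step 1 (SWAP(q, y)): q=3, y=5
After step 2 (NEG(q)): q=-3, y=5
After step 3 (MUL(q, y)): q=-15, y=5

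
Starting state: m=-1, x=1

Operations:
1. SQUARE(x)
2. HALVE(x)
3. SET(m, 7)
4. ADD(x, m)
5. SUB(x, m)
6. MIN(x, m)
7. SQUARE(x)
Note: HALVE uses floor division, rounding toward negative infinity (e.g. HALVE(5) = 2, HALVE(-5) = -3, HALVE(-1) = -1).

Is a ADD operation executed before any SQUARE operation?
No

First ADD: step 4
First SQUARE: step 1
Since 4 > 1, SQUARE comes first.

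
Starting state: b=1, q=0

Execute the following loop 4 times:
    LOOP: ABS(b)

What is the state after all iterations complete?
b=1, q=0

Iteration trace:
Start: b=1, q=0
After iteration 1: b=1, q=0
After iteration 2: b=1, q=0
After iteration 3: b=1, q=0
After iteration 4: b=1, q=0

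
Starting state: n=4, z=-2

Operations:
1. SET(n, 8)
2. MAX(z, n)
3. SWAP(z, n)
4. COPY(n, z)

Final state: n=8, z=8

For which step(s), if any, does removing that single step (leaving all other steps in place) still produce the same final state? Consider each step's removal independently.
Step(s) 2, 3, 4

Testing removal of each single step:
Without step 1: final = n=4, z=4 (different)
Without step 2: final = n=8, z=8 (same)
Without step 3: final = n=8, z=8 (same)
Without step 4: final = n=8, z=8 (same)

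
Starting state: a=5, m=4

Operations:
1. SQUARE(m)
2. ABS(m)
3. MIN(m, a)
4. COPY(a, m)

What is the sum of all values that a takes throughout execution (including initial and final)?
25

Values of a at each step:
Initial: a = 5
After step 1: a = 5
After step 2: a = 5
After step 3: a = 5
After step 4: a = 5
Sum = 5 + 5 + 5 + 5 + 5 = 25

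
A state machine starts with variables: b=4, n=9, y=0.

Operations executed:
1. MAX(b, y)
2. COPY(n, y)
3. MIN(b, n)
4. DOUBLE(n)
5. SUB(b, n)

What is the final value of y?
y = 0

Tracing execution:
Step 1: MAX(b, y) → y = 0
Step 2: COPY(n, y) → y = 0
Step 3: MIN(b, n) → y = 0
Step 4: DOUBLE(n) → y = 0
Step 5: SUB(b, n) → y = 0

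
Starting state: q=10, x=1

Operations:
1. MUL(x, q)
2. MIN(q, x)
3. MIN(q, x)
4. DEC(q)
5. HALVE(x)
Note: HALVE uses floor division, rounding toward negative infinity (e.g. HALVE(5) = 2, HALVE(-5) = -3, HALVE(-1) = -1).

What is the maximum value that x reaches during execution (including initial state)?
10

Values of x at each step:
Initial: x = 1
After step 1: x = 10 ← maximum
After step 2: x = 10
After step 3: x = 10
After step 4: x = 10
After step 5: x = 5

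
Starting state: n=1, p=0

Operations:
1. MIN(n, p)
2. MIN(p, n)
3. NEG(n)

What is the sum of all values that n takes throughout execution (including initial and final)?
1

Values of n at each step:
Initial: n = 1
After step 1: n = 0
After step 2: n = 0
After step 3: n = 0
Sum = 1 + 0 + 0 + 0 = 1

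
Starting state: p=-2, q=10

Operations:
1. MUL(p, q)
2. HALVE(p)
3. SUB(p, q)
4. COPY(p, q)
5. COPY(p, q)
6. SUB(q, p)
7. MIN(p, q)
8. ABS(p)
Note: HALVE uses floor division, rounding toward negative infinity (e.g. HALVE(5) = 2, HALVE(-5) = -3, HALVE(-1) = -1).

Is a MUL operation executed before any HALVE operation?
Yes

First MUL: step 1
First HALVE: step 2
Since 1 < 2, MUL comes first.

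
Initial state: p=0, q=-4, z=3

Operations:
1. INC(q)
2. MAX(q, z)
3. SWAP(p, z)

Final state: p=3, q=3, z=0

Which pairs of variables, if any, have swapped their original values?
(p, z)

Comparing initial and final values:
q: -4 → 3
p: 0 → 3
z: 3 → 0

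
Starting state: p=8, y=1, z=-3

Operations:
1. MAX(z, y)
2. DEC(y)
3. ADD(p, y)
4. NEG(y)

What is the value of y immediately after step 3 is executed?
y = 0

Tracing y through execution:
Initial: y = 1
After step 1 (MAX(z, y)): y = 1
After step 2 (DEC(y)): y = 0
After step 3 (ADD(p, y)): y = 0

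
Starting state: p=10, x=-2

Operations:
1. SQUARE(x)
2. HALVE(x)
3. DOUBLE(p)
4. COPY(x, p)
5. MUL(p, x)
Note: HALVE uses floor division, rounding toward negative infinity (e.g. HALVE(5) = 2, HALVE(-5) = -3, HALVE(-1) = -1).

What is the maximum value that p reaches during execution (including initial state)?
400

Values of p at each step:
Initial: p = 10
After step 1: p = 10
After step 2: p = 10
After step 3: p = 20
After step 4: p = 20
After step 5: p = 400 ← maximum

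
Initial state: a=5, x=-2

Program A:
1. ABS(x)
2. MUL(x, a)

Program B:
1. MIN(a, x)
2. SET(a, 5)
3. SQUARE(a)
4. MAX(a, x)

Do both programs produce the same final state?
No

Program A final state: a=5, x=10
Program B final state: a=25, x=-2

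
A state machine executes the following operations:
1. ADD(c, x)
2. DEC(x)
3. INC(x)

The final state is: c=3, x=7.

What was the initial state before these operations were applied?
c=-4, x=7

Working backwards:
Final state: c=3, x=7
Before step 3 (INC(x)): c=3, x=6
Before step 2 (DEC(x)): c=3, x=7
Before step 1 (ADD(c, x)): c=-4, x=7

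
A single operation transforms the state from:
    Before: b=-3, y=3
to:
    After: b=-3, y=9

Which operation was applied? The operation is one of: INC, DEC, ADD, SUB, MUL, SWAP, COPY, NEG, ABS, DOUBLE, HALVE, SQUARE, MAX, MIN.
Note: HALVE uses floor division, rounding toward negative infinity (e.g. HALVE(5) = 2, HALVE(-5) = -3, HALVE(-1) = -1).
SQUARE(y)

Analyzing the change:
Before: b=-3, y=3
After: b=-3, y=9
Variable y changed from 3 to 9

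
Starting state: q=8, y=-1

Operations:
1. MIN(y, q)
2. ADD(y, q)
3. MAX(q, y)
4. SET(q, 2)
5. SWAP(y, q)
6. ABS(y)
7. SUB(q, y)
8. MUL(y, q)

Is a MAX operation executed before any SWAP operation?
Yes

First MAX: step 3
First SWAP: step 5
Since 3 < 5, MAX comes first.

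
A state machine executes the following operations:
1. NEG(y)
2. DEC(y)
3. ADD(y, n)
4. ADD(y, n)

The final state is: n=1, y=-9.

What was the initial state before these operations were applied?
n=1, y=10

Working backwards:
Final state: n=1, y=-9
Before step 4 (ADD(y, n)): n=1, y=-10
Before step 3 (ADD(y, n)): n=1, y=-11
Before step 2 (DEC(y)): n=1, y=-10
Before step 1 (NEG(y)): n=1, y=10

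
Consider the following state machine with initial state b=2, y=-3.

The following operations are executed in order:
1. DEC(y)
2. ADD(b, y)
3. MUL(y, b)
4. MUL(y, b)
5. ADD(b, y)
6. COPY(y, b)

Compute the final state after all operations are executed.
{b: -18, y: -18}

Step-by-step execution:
Initial: b=2, y=-3
After step 1 (DEC(y)): b=2, y=-4
After step 2 (ADD(b, y)): b=-2, y=-4
After step 3 (MUL(y, b)): b=-2, y=8
After step 4 (MUL(y, b)): b=-2, y=-16
After step 5 (ADD(b, y)): b=-18, y=-16
After step 6 (COPY(y, b)): b=-18, y=-18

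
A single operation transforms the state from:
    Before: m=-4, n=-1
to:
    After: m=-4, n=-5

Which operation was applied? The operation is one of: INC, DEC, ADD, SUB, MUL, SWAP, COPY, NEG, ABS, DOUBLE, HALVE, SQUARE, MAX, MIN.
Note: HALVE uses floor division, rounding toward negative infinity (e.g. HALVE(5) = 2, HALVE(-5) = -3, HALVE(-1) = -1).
ADD(n, m)

Analyzing the change:
Before: m=-4, n=-1
After: m=-4, n=-5
Variable n changed from -1 to -5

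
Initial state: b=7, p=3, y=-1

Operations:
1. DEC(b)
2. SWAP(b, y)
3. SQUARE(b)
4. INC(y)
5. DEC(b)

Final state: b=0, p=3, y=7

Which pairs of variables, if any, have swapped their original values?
None

Comparing initial and final values:
b: 7 → 0
p: 3 → 3
y: -1 → 7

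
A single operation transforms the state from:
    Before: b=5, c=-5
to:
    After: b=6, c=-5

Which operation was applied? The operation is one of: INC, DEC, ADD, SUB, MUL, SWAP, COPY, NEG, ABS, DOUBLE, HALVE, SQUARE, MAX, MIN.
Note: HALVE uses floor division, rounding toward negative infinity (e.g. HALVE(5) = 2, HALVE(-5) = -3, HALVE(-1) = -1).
INC(b)

Analyzing the change:
Before: b=5, c=-5
After: b=6, c=-5
Variable b changed from 5 to 6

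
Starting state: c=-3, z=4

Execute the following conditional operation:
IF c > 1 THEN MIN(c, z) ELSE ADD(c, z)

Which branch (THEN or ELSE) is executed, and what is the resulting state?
Branch: ELSE, Final state: c=1, z=4

Evaluating condition: c > 1
c = -3
Condition is False, so ELSE branch executes
After ADD(c, z): c=1, z=4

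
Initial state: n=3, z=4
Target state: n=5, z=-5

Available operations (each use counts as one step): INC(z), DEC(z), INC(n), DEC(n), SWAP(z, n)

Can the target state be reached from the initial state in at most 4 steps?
No

The target state cannot be reached within 4 steps.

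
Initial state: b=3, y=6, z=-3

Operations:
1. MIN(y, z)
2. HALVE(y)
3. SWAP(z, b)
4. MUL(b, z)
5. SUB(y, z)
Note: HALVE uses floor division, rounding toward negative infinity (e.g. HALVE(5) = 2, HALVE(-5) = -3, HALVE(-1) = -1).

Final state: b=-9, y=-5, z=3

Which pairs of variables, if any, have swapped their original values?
None

Comparing initial and final values:
b: 3 → -9
y: 6 → -5
z: -3 → 3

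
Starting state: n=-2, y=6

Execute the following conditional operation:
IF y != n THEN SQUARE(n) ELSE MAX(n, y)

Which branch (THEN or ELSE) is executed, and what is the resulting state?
Branch: THEN, Final state: n=4, y=6

Evaluating condition: y != n
y = 6, n = -2
Condition is True, so THEN branch executes
After SQUARE(n): n=4, y=6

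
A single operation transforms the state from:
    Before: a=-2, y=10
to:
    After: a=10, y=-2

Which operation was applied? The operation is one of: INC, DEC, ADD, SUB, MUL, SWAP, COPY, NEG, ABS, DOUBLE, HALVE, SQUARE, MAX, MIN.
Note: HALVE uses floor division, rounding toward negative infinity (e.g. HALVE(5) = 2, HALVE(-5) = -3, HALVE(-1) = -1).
SWAP(y, a)

Analyzing the change:
Before: a=-2, y=10
After: a=10, y=-2
Variable y changed from 10 to -2
Variable a changed from -2 to 10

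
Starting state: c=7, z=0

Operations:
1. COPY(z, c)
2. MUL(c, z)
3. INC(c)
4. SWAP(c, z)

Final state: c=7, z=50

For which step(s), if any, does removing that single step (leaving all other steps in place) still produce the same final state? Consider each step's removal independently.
None - removing any single step changes the final result

Testing removal of each single step:
Without step 1: final = c=0, z=1 (different)
Without step 2: final = c=7, z=8 (different)
Without step 3: final = c=7, z=49 (different)
Without step 4: final = c=50, z=7 (different)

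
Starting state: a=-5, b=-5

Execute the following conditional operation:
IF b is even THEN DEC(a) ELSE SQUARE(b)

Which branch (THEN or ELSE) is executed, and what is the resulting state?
Branch: ELSE, Final state: a=-5, b=25

Evaluating condition: b is even
Condition is False, so ELSE branch executes
After SQUARE(b): a=-5, b=25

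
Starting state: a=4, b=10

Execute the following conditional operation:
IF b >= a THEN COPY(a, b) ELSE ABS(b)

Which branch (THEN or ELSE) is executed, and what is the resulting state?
Branch: THEN, Final state: a=10, b=10

Evaluating condition: b >= a
b = 10, a = 4
Condition is True, so THEN branch executes
After COPY(a, b): a=10, b=10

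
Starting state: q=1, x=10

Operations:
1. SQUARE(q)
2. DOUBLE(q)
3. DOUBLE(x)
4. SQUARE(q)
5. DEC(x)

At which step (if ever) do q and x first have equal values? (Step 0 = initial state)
Never

q and x never become equal during execution.

Comparing values at each step:
Initial: q=1, x=10
After step 1: q=1, x=10
After step 2: q=2, x=10
After step 3: q=2, x=20
After step 4: q=4, x=20
After step 5: q=4, x=19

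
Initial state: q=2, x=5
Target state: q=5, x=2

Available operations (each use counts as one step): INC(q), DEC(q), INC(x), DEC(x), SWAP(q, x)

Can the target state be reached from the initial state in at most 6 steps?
Yes

Path (1 step): SWAP(q, x)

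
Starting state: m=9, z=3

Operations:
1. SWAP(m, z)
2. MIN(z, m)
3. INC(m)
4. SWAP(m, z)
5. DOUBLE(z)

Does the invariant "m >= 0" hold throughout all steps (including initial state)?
Yes

The invariant holds at every step.

State at each step:
Initial: m=9, z=3
After step 1: m=3, z=9
After step 2: m=3, z=3
After step 3: m=4, z=3
After step 4: m=3, z=4
After step 5: m=3, z=8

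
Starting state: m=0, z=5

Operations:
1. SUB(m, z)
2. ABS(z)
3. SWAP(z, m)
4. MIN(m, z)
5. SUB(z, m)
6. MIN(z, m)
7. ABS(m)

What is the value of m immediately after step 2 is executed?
m = -5

Tracing m through execution:
Initial: m = 0
After step 1 (SUB(m, z)): m = -5
After step 2 (ABS(z)): m = -5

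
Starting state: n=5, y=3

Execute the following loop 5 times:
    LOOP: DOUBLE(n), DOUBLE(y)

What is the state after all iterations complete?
n=160, y=96

Iteration trace:
Start: n=5, y=3
After iteration 1: n=10, y=6
After iteration 2: n=20, y=12
After iteration 3: n=40, y=24
After iteration 4: n=80, y=48
After iteration 5: n=160, y=96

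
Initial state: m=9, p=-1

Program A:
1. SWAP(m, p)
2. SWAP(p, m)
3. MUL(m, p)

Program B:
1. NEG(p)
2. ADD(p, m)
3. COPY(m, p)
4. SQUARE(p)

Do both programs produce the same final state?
No

Program A final state: m=-9, p=-1
Program B final state: m=10, p=100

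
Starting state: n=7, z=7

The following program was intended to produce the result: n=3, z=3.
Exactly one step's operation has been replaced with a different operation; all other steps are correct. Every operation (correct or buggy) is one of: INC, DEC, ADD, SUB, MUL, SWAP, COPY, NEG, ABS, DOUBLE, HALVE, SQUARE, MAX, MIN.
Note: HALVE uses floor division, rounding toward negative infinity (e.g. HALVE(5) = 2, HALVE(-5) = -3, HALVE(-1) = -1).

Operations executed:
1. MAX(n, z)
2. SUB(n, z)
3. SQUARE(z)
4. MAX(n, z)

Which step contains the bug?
Step 3

Trace with buggy code:
Initial: n=7, z=7
After step 1: n=7, z=7
After step 2: n=0, z=7
After step 3: n=0, z=49
After step 4: n=49, z=49
Actual final n=49, z=49 ≠ expected n=3, z=3.
Step 3 is the only position where a single-operation replacement can produce the expected result.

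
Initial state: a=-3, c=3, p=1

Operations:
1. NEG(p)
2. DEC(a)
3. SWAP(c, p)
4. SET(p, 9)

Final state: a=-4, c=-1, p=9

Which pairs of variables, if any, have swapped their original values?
None

Comparing initial and final values:
c: 3 → -1
p: 1 → 9
a: -3 → -4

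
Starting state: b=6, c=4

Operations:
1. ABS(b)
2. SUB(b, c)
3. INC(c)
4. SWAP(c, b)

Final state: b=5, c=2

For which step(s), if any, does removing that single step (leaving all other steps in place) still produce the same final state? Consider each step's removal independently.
Step(s) 1

Testing removal of each single step:
Without step 1: final = b=5, c=2 (same)
Without step 2: final = b=5, c=6 (different)
Without step 3: final = b=4, c=2 (different)
Without step 4: final = b=2, c=5 (different)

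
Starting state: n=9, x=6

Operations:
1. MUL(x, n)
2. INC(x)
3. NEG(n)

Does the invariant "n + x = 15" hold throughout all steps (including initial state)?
No, violated after step 1

The invariant is violated after step 1.

State at each step:
Initial: n=9, x=6
After step 1: n=9, x=54
After step 2: n=9, x=55
After step 3: n=-9, x=55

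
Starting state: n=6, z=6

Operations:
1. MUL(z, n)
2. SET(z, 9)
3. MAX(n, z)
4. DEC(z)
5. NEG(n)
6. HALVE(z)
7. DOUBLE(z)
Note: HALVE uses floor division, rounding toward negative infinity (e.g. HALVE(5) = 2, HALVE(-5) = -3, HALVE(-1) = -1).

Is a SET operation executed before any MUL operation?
No

First SET: step 2
First MUL: step 1
Since 2 > 1, MUL comes first.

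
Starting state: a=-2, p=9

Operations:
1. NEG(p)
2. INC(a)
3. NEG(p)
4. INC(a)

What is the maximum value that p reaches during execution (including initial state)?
9

Values of p at each step:
Initial: p = 9 ← maximum
After step 1: p = -9
After step 2: p = -9
After step 3: p = 9
After step 4: p = 9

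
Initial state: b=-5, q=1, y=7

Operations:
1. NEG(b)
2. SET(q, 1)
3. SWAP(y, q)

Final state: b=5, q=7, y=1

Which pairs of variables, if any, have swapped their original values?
(q, y)

Comparing initial and final values:
q: 1 → 7
b: -5 → 5
y: 7 → 1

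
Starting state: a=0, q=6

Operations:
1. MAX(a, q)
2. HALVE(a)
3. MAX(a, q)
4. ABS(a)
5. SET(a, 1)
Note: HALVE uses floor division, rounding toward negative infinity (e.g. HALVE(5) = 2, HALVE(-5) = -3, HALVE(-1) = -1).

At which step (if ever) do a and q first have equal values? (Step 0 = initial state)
Step 1

a and q first become equal after step 1.

Comparing values at each step:
Initial: a=0, q=6
After step 1: a=6, q=6 ← equal!
After step 2: a=3, q=6
After step 3: a=6, q=6 ← equal!
After step 4: a=6, q=6 ← equal!
After step 5: a=1, q=6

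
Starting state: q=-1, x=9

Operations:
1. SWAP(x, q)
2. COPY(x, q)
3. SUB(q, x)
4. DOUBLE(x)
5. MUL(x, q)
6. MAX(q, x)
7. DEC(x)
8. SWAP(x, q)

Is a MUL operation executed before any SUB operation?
No

First MUL: step 5
First SUB: step 3
Since 5 > 3, SUB comes first.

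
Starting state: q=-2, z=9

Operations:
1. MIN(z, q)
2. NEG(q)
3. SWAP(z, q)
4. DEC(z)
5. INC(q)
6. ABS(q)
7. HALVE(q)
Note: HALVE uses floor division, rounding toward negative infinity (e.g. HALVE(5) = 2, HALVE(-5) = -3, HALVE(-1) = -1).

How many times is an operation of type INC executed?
1

Counting INC operations:
Step 5: INC(q) ← INC
Total: 1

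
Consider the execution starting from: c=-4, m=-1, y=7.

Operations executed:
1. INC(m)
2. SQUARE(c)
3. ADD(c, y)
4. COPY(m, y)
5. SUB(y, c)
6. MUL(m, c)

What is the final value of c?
c = 23

Tracing execution:
Step 1: INC(m) → c = -4
Step 2: SQUARE(c) → c = 16
Step 3: ADD(c, y) → c = 23
Step 4: COPY(m, y) → c = 23
Step 5: SUB(y, c) → c = 23
Step 6: MUL(m, c) → c = 23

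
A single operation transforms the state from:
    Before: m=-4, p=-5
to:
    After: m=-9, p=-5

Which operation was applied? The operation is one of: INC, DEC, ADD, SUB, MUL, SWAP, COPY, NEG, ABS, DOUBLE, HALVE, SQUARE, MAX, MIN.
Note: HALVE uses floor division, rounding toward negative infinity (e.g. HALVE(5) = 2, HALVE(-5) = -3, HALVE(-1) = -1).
ADD(m, p)

Analyzing the change:
Before: m=-4, p=-5
After: m=-9, p=-5
Variable m changed from -4 to -9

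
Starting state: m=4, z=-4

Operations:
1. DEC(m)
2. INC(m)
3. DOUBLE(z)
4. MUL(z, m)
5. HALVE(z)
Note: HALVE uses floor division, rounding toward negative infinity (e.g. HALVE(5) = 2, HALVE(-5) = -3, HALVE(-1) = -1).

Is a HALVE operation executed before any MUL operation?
No

First HALVE: step 5
First MUL: step 4
Since 5 > 4, MUL comes first.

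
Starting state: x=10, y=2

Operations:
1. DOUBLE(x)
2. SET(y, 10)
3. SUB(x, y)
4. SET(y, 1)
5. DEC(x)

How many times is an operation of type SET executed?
2

Counting SET operations:
Step 2: SET(y, 10) ← SET
Step 4: SET(y, 1) ← SET
Total: 2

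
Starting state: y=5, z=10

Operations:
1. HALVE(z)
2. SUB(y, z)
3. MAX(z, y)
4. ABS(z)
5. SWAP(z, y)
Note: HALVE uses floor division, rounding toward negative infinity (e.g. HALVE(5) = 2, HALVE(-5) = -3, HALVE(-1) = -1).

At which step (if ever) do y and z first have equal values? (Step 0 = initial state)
Step 1

y and z first become equal after step 1.

Comparing values at each step:
Initial: y=5, z=10
After step 1: y=5, z=5 ← equal!
After step 2: y=0, z=5
After step 3: y=0, z=5
After step 4: y=0, z=5
After step 5: y=5, z=0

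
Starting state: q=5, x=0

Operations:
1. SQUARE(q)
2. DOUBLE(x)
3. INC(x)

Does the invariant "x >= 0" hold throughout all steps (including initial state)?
Yes

The invariant holds at every step.

State at each step:
Initial: q=5, x=0
After step 1: q=25, x=0
After step 2: q=25, x=0
After step 3: q=25, x=1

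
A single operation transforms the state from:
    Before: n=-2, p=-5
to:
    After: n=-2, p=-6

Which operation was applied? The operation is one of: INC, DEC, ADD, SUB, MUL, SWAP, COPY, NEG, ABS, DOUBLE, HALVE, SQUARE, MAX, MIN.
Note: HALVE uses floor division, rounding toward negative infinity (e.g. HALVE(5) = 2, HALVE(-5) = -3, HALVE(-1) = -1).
DEC(p)

Analyzing the change:
Before: n=-2, p=-5
After: n=-2, p=-6
Variable p changed from -5 to -6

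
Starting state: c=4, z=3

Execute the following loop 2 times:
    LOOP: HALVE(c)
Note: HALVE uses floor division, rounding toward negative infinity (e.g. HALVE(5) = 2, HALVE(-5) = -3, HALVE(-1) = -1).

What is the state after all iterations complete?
c=1, z=3

Iteration trace:
Start: c=4, z=3
After iteration 1: c=2, z=3
After iteration 2: c=1, z=3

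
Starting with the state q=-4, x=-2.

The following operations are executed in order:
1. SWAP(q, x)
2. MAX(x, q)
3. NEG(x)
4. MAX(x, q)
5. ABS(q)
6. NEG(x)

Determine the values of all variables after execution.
{q: 2, x: -2}

Step-by-step execution:
Initial: q=-4, x=-2
After step 1 (SWAP(q, x)): q=-2, x=-4
After step 2 (MAX(x, q)): q=-2, x=-2
After step 3 (NEG(x)): q=-2, x=2
After step 4 (MAX(x, q)): q=-2, x=2
After step 5 (ABS(q)): q=2, x=2
After step 6 (NEG(x)): q=2, x=-2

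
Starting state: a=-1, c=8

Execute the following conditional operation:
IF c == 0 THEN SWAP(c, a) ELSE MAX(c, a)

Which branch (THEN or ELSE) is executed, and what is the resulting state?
Branch: ELSE, Final state: a=-1, c=8

Evaluating condition: c == 0
c = 8
Condition is False, so ELSE branch executes
After MAX(c, a): a=-1, c=8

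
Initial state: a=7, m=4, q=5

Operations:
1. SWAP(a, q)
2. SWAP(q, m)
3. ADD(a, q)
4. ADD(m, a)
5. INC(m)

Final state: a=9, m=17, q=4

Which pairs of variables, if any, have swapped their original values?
None

Comparing initial and final values:
a: 7 → 9
m: 4 → 17
q: 5 → 4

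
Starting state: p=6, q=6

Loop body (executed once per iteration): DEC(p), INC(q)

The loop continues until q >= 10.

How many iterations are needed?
4

Tracing iterations:
Initial: p=6, q=6
After iteration 1: p=5, q=7
After iteration 2: p=4, q=8
After iteration 3: p=3, q=9
After iteration 4: p=2, q=10
q >= 10 now holds, so the loop exits after 4 iterations.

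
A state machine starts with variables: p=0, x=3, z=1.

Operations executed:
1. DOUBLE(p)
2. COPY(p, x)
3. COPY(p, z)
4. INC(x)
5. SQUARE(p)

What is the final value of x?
x = 4

Tracing execution:
Step 1: DOUBLE(p) → x = 3
Step 2: COPY(p, x) → x = 3
Step 3: COPY(p, z) → x = 3
Step 4: INC(x) → x = 4
Step 5: SQUARE(p) → x = 4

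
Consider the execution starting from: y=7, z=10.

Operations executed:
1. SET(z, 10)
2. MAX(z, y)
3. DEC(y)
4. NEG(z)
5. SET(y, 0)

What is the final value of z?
z = -10

Tracing execution:
Step 1: SET(z, 10) → z = 10
Step 2: MAX(z, y) → z = 10
Step 3: DEC(y) → z = 10
Step 4: NEG(z) → z = -10
Step 5: SET(y, 0) → z = -10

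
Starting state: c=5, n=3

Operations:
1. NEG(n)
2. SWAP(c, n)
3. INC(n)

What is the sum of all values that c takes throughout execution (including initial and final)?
4

Values of c at each step:
Initial: c = 5
After step 1: c = 5
After step 2: c = -3
After step 3: c = -3
Sum = 5 + 5 + -3 + -3 = 4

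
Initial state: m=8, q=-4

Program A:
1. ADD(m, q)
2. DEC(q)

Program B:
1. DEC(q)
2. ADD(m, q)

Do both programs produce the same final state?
No

Program A final state: m=4, q=-5
Program B final state: m=3, q=-5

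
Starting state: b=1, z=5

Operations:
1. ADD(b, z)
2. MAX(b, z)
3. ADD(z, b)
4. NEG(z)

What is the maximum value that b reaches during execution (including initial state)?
6

Values of b at each step:
Initial: b = 1
After step 1: b = 6 ← maximum
After step 2: b = 6
After step 3: b = 6
After step 4: b = 6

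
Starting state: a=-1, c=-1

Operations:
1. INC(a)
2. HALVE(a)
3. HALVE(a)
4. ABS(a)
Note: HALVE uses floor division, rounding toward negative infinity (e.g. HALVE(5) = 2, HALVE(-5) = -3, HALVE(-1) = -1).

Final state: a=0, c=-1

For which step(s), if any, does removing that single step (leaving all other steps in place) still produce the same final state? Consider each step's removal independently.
Step(s) 2, 3, 4

Testing removal of each single step:
Without step 1: final = a=1, c=-1 (different)
Without step 2: final = a=0, c=-1 (same)
Without step 3: final = a=0, c=-1 (same)
Without step 4: final = a=0, c=-1 (same)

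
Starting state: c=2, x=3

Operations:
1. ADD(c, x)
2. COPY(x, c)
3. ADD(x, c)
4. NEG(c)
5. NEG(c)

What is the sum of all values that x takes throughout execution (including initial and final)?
41

Values of x at each step:
Initial: x = 3
After step 1: x = 3
After step 2: x = 5
After step 3: x = 10
After step 4: x = 10
After step 5: x = 10
Sum = 3 + 3 + 5 + 10 + 10 + 10 = 41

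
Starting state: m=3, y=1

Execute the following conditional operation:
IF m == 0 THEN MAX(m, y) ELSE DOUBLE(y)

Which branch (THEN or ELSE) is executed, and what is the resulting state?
Branch: ELSE, Final state: m=3, y=2

Evaluating condition: m == 0
m = 3
Condition is False, so ELSE branch executes
After DOUBLE(y): m=3, y=2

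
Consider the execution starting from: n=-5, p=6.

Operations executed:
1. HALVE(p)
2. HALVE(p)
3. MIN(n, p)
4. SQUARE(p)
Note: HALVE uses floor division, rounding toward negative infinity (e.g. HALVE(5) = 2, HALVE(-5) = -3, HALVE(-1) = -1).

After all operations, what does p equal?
p = 1

Tracing execution:
Step 1: HALVE(p) → p = 3
Step 2: HALVE(p) → p = 1
Step 3: MIN(n, p) → p = 1
Step 4: SQUARE(p) → p = 1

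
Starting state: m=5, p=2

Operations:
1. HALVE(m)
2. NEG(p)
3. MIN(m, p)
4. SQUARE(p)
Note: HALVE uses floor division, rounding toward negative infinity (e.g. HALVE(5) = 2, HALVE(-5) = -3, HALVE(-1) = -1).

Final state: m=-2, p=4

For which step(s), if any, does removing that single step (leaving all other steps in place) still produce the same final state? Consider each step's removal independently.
Step(s) 1

Testing removal of each single step:
Without step 1: final = m=-2, p=4 (same)
Without step 2: final = m=2, p=4 (different)
Without step 3: final = m=2, p=4 (different)
Without step 4: final = m=-2, p=-2 (different)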